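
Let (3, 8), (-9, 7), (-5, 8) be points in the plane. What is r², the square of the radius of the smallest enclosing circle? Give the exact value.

Call the three points A, B, C in the order given.
Side lengths²: AB² = 145, AC² = 64, BC² = 17.
Since AB² = 145 ≥ 64 + 17 = 81, the angle opposite AB is not acute, so the smallest enclosing circle has AB as diameter.
Centre = midpoint of AB = (-3, 7.5), r² = 145/4 = 36.25.

36.25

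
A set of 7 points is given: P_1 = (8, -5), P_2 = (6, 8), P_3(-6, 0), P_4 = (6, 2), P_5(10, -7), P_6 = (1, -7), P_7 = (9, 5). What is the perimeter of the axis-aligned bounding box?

62

Width = max x − min x = 10 − (-6) = 16.
Height = max y − min y = 8 − (-7) = 15.
Perimeter = 2(16 + 15) = 62.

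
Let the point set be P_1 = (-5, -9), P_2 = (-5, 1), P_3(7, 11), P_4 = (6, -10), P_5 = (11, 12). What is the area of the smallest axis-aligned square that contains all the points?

The bounding box has width 16 and height 22.
An axis-aligned square enclosing the set must have side ≥ max(width, height).
So the minimum side is max(16, 22) = 22.
Area = 22² = 484.

484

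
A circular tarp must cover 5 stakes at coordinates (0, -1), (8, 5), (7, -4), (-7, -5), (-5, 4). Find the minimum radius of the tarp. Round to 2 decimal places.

By Welzl's lemma the MEC is supported by two points (diametrically opposite) or three points (on a circumcircle).
The farthest pair is (8, 5)–(-7, -5) with squared distance 325. The circle on this segment as diameter has centre (0.5, 0) and r² = 325/4 = 81.25.
Check (0, -1): distance² to centre = 1.25 ≤ 81.25, so it lies inside.
All remaining points lie in this disk, and no smaller disk contains both endpoints, so this is the minimum enclosing circle.
r = √(81.25) ≈ 9.01.

9.01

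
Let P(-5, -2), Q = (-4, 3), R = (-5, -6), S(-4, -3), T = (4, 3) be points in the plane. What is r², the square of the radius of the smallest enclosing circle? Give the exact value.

40.5

By Welzl's lemma the MEC is supported by two points (diametrically opposite) or three points (on a circumcircle).
The farthest pair is R–T with squared distance 162. The circle on this segment as diameter has centre (-0.5, -1.5) and r² = 162/4 = 40.5.
Check P: distance² to centre = 20.5 ≤ 40.5, so it lies inside.
All remaining points lie in this disk, and no smaller disk contains both endpoints, so this is the minimum enclosing circle.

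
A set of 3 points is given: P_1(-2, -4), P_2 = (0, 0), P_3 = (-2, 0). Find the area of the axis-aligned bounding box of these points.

x ranges over [-2, 0], width 2.
y ranges over [-4, 0], height 4.
Area = 2 × 4 = 8.

8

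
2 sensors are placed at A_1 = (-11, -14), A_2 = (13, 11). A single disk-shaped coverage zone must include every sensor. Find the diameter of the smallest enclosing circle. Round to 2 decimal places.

The smallest circle enclosing two points has them as diameter endpoints.
Centre = midpoint = (1, -1.5); r² = |A_1A_2|²/4 = 1201/4 = 300.25.
Diameter = 2r = 2√(300.25) ≈ 34.66.

34.66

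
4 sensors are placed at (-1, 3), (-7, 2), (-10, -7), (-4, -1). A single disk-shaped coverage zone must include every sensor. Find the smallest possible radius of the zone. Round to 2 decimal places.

6.73

The farthest pair is (-1, 3)–(-10, -7) with squared distance 181. The circle on this segment as diameter has centre (-5.5, -2) and r² = 181/4 = 45.25.
Check (-7, 2): distance² to centre = 18.25 ≤ 45.25, so it lies inside.
All remaining points lie in this disk, and no smaller disk contains both endpoints, so this is the minimum enclosing circle.
r = √(45.25) ≈ 6.73.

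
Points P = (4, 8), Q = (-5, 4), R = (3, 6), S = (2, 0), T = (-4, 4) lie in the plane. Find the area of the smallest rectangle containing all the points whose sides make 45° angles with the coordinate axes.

In coordinates u = x + y, v = x − y the rectangle is axis-aligned; the map (x,y)→(u,v) scales areas by 2.
u-values: 12, -1, 9, 2, 0; range = 12 − (-1) = 13.
v-values: -4, -9, -3, 2, -8; range = 2 − (-9) = 11.
Area = (13 × 11) / 2 = 71.5.

71.5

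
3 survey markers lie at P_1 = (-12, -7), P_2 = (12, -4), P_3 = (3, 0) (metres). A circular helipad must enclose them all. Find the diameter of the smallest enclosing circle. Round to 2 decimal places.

24.19

Side lengths²: P_1P_2² = 585, P_1P_3² = 274, P_2P_3² = 97.
Since P_1P_2² = 585 ≥ 274 + 97 = 371, the angle opposite P_1P_2 is not acute, so the smallest enclosing circle has P_1P_2 as diameter.
Centre = midpoint of P_1P_2 = (0, -5.5), r² = 585/4 = 146.25.
Diameter = 2r = 2√(146.25) ≈ 24.19.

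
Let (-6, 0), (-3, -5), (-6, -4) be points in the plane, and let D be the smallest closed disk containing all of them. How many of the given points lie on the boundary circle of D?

2

Call the three points A, B, C in the order given.
Side lengths²: AB² = 34, AC² = 16, BC² = 10.
Since AB² = 34 ≥ 16 + 10 = 26, the angle opposite AB is not acute, so the smallest enclosing circle has AB as diameter.
Centre = midpoint of AB = (-4.5, -2.5), r² = 34/4 = 8.5.
The points at distance exactly r from the centre are (-6, 0), (-3, -5) — 2 points.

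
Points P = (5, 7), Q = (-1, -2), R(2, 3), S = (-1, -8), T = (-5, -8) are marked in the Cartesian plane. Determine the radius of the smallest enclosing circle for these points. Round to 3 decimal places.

9.014

A smallest enclosing disk is always determined by at most three of the input points on its boundary.
The farthest pair is P–T with squared distance 325. The circle on this segment as diameter has centre (0, -0.5) and r² = 325/4 = 81.25.
Check Q: distance² to centre = 3.25 ≤ 81.25, so it lies inside.
All remaining points lie in this disk, and no smaller disk contains both endpoints, so this is the minimum enclosing circle.
r = √(81.25) ≈ 9.014.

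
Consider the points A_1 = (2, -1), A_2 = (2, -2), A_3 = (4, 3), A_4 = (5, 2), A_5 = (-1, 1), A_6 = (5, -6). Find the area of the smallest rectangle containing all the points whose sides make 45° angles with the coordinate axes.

In coordinates u = x + y, v = x − y the rectangle is axis-aligned; the map (x,y)→(u,v) scales areas by 2.
u-values: 1, 0, 7, 7, 0, -1; range = 7 − (-1) = 8.
v-values: 3, 4, 1, 3, -2, 11; range = 11 − (-2) = 13.
Area = (8 × 13) / 2 = 52.

52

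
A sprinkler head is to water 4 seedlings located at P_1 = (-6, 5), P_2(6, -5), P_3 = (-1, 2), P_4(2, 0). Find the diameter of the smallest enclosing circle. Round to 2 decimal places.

The farthest pair is P_1–P_2 with squared distance 244. The circle on this segment as diameter has centre (0, 0) and r² = 244/4 = 61.
Check P_3: distance² to centre = 5 ≤ 61, so it lies inside.
All remaining points lie in this disk, and no smaller disk contains both endpoints, so this is the minimum enclosing circle.
Diameter = 2r = 2√61 ≈ 15.62.

15.62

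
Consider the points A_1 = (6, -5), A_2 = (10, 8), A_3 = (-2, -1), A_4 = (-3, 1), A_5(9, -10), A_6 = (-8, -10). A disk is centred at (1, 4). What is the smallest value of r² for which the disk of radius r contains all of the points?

The required radius is the distance from (1, 4) to the farthest point.
Squared distances: 106, 97, 34, 25, 260, 277.
Maximum is 277, attained at A_6.

277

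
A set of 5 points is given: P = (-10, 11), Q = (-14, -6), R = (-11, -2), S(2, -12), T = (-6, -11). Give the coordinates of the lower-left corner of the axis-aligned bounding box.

(-14, -12)

x-range [-14, 2], y-range [-12, 11].
The lower-left corner is (-14, -12).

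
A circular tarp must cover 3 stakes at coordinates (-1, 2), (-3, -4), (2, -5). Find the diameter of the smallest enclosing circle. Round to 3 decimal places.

7.675

Call the three points A, B, C in the order given.
Side lengths²: AB² = 40, AC² = 58, BC² = 26.
Since AC² = 58 < 40 + 26 = 66, the triangle is acute, so the smallest enclosing circle is the circumcircle.
Circumcentre = (0.0625, -1.6875), r² = 14.7265625.
Diameter = 2r = 2√(14.7265625) ≈ 7.675.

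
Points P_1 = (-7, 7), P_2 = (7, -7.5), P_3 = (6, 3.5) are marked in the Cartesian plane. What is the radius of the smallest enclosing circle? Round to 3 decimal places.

10.078

Side lengths²: P_1P_2² = 406.25, P_1P_3² = 181.25, P_2P_3² = 122.
Since P_1P_2² = 406.25 ≥ 181.25 + 122 = 303.25, the angle opposite P_1P_2 is not acute, so the smallest enclosing circle has P_1P_2 as diameter.
Centre = midpoint of P_1P_2 = (0, -0.25), r² = 406.25/4 = 101.5625.
r = √(101.5625) ≈ 10.078.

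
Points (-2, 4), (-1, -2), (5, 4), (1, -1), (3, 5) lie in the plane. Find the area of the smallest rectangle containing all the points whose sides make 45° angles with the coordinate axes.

48

In coordinates u = x + y, v = x − y the rectangle is axis-aligned; the map (x,y)→(u,v) scales areas by 2.
u-values: 2, -3, 9, 0, 8; range = 9 − (-3) = 12.
v-values: -6, 1, 1, 2, -2; range = 2 − (-6) = 8.
Area = (12 × 8) / 2 = 48.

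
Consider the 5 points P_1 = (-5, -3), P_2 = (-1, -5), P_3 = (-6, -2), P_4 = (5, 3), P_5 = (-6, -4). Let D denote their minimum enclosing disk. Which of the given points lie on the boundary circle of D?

The minimum enclosing circle of a finite set is fixed by two of the points (as a diameter) or three (as a circumcircle).
The farthest pair is P_4–P_5 with squared distance 170. The circle on this segment as diameter has centre (-0.5, -0.5) and r² = 170/4 = 42.5.
Check P_1: distance² to centre = 26.5 ≤ 42.5, so it lies inside.
All remaining points lie in this disk, and no smaller disk contains both endpoints, so this is the minimum enclosing circle.
The points at distance exactly r from the centre are P_4, P_5 — 2 points.

P_4, P_5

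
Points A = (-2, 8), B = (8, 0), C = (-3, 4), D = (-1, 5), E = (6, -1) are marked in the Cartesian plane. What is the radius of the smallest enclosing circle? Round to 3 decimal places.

6.403

The minimum enclosing circle of a finite set is fixed by two of the points (as a diameter) or three (as a circumcircle).
The farthest pair is A–B with squared distance 164. The circle on this segment as diameter has centre (3, 4) and r² = 164/4 = 41.
Check C: distance² to centre = 36 ≤ 41, so it lies inside.
All remaining points lie in this disk, and no smaller disk contains both endpoints, so this is the minimum enclosing circle.
r = √41 ≈ 6.403.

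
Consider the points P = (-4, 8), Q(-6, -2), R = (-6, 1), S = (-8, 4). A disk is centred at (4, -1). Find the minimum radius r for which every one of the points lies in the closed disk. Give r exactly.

13

The required radius is the distance from (4, -1) to the farthest point.
Squared distances: 145, 101, 104, 169.
Maximum is 169, attained at S.
r = √169 = 13.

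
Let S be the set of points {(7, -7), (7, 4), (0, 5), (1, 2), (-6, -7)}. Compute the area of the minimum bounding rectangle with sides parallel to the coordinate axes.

x ranges over [-6, 7], width 13.
y ranges over [-7, 5], height 12.
Area = 13 × 12 = 156.

156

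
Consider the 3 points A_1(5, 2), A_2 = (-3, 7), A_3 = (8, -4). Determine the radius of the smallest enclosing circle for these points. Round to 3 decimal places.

Side lengths²: A_1A_2² = 89, A_1A_3² = 45, A_2A_3² = 242.
Since A_2A_3² = 242 ≥ 89 + 45 = 134, the angle opposite A_2A_3 is not acute, so the smallest enclosing circle has A_2A_3 as diameter.
Centre = midpoint of A_2A_3 = (2.5, 1.5), r² = 242/4 = 60.5.
r = √(60.5) ≈ 7.778.

7.778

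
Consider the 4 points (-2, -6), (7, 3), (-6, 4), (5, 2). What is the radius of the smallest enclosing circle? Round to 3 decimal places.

7.093

By Welzl's lemma the MEC is supported by two points (diametrically opposite) or three points (on a circumcircle).
The minimum enclosing circle is determined by three boundary points: (-2, -6), (7, 3), (-6, 4).
Their circumcentre is (2/7, 5/7) with r² = 2465/49.
The farthest remaining point (5, 2) is at distance² 1170/49 ≤ 2465/49.
r = √(2465/49) ≈ 7.093.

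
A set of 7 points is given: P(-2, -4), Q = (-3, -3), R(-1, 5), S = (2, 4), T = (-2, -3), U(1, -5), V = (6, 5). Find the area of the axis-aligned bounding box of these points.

90

x ranges over [-3, 6], width 9.
y ranges over [-5, 5], height 10.
Area = 9 × 10 = 90.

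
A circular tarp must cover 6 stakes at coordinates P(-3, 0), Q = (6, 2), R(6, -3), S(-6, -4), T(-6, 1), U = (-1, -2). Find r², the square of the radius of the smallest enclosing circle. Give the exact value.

45

The minimum enclosing circle of a finite set is fixed by two of the points (as a diameter) or three (as a circumcircle).
The farthest pair is Q–S with squared distance 180. The circle on this segment as diameter has centre (0, -1) and r² = 180/4 = 45.
Check P: distance² to centre = 10 ≤ 45, so it lies inside.
All remaining points lie in this disk, and no smaller disk contains both endpoints, so this is the minimum enclosing circle.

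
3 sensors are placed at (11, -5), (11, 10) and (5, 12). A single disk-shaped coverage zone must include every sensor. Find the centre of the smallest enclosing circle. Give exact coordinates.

Call the three points A, B, C in the order given.
Side lengths²: AB² = 225, AC² = 325, BC² = 40.
Since AC² = 325 ≥ 225 + 40 = 265, the angle opposite AC is not acute, so the smallest enclosing circle has AC as diameter.
Centre = midpoint of AC = (8, 3.5), r² = 325/4 = 81.25.
Centre = (8, 3.5).

(8, 3.5)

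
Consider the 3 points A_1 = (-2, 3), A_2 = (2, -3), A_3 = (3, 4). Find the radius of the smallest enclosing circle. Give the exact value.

Side lengths²: A_1A_2² = 52, A_1A_3² = 26, A_2A_3² = 50.
Since A_1A_2² = 52 < 50 + 26 = 76, the triangle is acute, so the smallest enclosing circle is the circumcircle.
Circumcentre = (18/17, 12/17), r² = 4225/289.
r = √(4225/289) = 65/17.

65/17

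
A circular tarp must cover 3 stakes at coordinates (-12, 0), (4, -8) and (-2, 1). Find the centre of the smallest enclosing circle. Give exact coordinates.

(-4, -4)

Call the three points A, B, C in the order given.
Side lengths²: AB² = 320, AC² = 101, BC² = 117.
Since AB² = 320 ≥ 117 + 101 = 218, the angle opposite AB is not acute, so the smallest enclosing circle has AB as diameter.
Centre = midpoint of AB = (-4, -4), r² = 320/4 = 80.
Centre = (-4, -4).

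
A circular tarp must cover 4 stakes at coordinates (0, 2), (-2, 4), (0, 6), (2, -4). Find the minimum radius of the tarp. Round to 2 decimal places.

A smallest enclosing disk is always determined by at most three of the input points on its boundary.
The farthest pair is (0, 6)–(2, -4) with squared distance 104. The circle on this segment as diameter has centre (1, 1) and r² = 104/4 = 26.
Check (0, 2): distance² to centre = 2 ≤ 26, so it lies inside.
All remaining points lie in this disk, and no smaller disk contains both endpoints, so this is the minimum enclosing circle.
r = √26 ≈ 5.10.

5.10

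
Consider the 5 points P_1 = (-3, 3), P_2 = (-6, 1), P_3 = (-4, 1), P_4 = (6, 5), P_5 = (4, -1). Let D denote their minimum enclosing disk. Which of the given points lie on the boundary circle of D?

P_2, P_4

A smallest enclosing disk is always determined by at most three of the input points on its boundary.
The farthest pair is P_2–P_4 with squared distance 160. The circle on this segment as diameter has centre (0, 3) and r² = 160/4 = 40.
Check P_1: distance² to centre = 9 ≤ 40, so it lies inside.
All remaining points lie in this disk, and no smaller disk contains both endpoints, so this is the minimum enclosing circle.
The points at distance exactly r from the centre are P_2, P_4 — 2 points.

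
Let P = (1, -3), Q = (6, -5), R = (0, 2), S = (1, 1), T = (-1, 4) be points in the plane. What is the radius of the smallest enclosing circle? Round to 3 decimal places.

5.701

By Welzl's lemma the MEC is supported by two points (diametrically opposite) or three points (on a circumcircle).
The farthest pair is Q–T with squared distance 130. The circle on this segment as diameter has centre (2.5, -0.5) and r² = 130/4 = 32.5.
Check P: distance² to centre = 8.5 ≤ 32.5, so it lies inside.
All remaining points lie in this disk, and no smaller disk contains both endpoints, so this is the minimum enclosing circle.
r = √(32.5) ≈ 5.701.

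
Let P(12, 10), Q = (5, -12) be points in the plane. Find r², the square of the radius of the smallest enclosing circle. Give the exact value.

133.25

The smallest circle enclosing two points has them as diameter endpoints.
Centre = midpoint = (8.5, -1); r² = |PQ|²/4 = 533/4 = 133.25.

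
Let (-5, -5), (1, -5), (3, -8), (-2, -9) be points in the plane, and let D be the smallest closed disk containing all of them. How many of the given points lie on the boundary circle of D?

The farthest pair is (-5, -5)–(3, -8) with squared distance 73. The circle on this segment as diameter has centre (-1, -6.5) and r² = 73/4 = 18.25.
Check (1, -5): distance² to centre = 6.25 ≤ 18.25, so it lies inside.
All remaining points lie in this disk, and no smaller disk contains both endpoints, so this is the minimum enclosing circle.
The points at distance exactly r from the centre are (-5, -5), (3, -8) — 2 points.

2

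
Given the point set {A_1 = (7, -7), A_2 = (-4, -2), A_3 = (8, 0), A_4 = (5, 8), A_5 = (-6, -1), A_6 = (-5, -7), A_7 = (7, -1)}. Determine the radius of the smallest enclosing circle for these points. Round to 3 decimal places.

9.094

A smallest enclosing disk is always determined by at most three of the input points on its boundary.
The minimum enclosing circle is determined by three boundary points: A_1, A_4, A_6.
Their circumcentre is (1, -1/6) with r² = 2977/36.
The farthest remaining point A_5 is at distance² 1789/36 ≤ 2977/36.
r = √(2977/36) ≈ 9.094.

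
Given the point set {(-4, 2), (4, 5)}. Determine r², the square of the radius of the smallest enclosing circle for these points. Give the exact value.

18.25

The smallest circle enclosing two points has them as diameter endpoints.
Centre = midpoint = (0, 3.5); r² = |(-4, 2)−(4, 5)|²/4 = 73/4 = 18.25.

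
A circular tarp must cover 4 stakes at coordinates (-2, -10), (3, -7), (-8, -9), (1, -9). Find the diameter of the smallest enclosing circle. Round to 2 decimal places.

11.18

The farthest pair is (3, -7)–(-8, -9) with squared distance 125. The circle on this segment as diameter has centre (-2.5, -8) and r² = 125/4 = 31.25.
Check (-2, -10): distance² to centre = 4.25 ≤ 31.25, so it lies inside.
All remaining points lie in this disk, and no smaller disk contains both endpoints, so this is the minimum enclosing circle.
Diameter = 2r = 2√(31.25) ≈ 11.18.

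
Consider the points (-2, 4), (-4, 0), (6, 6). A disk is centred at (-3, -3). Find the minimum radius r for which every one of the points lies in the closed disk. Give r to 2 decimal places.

12.73

The required radius is the distance from (-3, -3) to the farthest point.
Squared distances: 50, 10, 162.
Maximum is 162, attained at (6, 6).
r = √162 ≈ 12.73.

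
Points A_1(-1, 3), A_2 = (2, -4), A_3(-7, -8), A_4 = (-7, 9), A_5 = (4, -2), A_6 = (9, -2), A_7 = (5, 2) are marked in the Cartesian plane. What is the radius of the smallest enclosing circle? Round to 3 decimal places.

By Welzl's lemma the MEC is supported by two points (diametrically opposite) or three points (on a circumcircle).
The minimum enclosing circle is determined by three boundary points: A_3, A_4, A_6.
Their circumcentre is (-1.0625, 0.5) with r² = 107.50390625.
The farthest remaining point A_7 is at distance² 39.00390625 ≤ 107.50390625.
r = √(107.50390625) ≈ 10.368.

10.368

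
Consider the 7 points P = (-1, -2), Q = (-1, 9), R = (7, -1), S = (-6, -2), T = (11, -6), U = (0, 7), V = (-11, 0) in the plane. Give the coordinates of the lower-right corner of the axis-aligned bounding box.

x-range [-11, 11], y-range [-6, 9].
The lower-right corner is (11, -6).

(11, -6)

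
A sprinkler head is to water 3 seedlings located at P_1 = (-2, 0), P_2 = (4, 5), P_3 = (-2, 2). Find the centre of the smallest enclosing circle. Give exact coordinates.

Side lengths²: P_1P_2² = 61, P_1P_3² = 4, P_2P_3² = 45.
Since P_1P_2² = 61 ≥ 45 + 4 = 49, the angle opposite P_1P_2 is not acute, so the smallest enclosing circle has P_1P_2 as diameter.
Centre = midpoint of P_1P_2 = (1, 2.5), r² = 61/4 = 15.25.
Centre = (1, 2.5).

(1, 2.5)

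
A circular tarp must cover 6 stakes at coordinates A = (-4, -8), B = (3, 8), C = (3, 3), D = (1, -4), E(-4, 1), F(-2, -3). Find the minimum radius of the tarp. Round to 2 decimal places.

8.73

A smallest enclosing disk is always determined by at most three of the input points on its boundary.
The farthest pair is A–B with squared distance 305. The circle on this segment as diameter has centre (-0.5, 0) and r² = 305/4 = 76.25.
Check C: distance² to centre = 21.25 ≤ 76.25, so it lies inside.
All remaining points lie in this disk, and no smaller disk contains both endpoints, so this is the minimum enclosing circle.
r = √(76.25) ≈ 8.73.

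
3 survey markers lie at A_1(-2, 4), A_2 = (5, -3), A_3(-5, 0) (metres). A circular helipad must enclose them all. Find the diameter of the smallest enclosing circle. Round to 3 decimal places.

Side lengths²: A_1A_2² = 98, A_1A_3² = 25, A_2A_3² = 109.
Since A_2A_3² = 109 < 98 + 25 = 123, the triangle is acute, so the smallest enclosing circle is the circumcircle.
Circumcentre = (3/14, -11/14), r² = 2725/98.
Diameter = 2r = 2√(2725/98) ≈ 10.546.

10.546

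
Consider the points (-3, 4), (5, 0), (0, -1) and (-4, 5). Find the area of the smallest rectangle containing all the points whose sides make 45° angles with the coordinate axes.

In coordinates u = x + y, v = x − y the rectangle is axis-aligned; the map (x,y)→(u,v) scales areas by 2.
u-values: 1, 5, -1, 1; range = 5 − (-1) = 6.
v-values: -7, 5, 1, -9; range = 5 − (-9) = 14.
Area = (6 × 14) / 2 = 42.

42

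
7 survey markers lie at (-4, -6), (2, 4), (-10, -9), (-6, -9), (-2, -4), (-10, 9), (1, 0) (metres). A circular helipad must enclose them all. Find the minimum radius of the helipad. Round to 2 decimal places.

By Welzl's lemma the MEC is supported by two points (diametrically opposite) or three points (on a circumcircle).
The minimum enclosing circle is determined by three boundary points: (2, 4), (-10, -9), (-10, 9).
Their circumcentre is (-161/24, 0) with r² = 52897/576.
The farthest remaining point (-6, -9) is at distance² 46945/576 ≤ 52897/576.
r = √(52897/576) ≈ 9.58.

9.58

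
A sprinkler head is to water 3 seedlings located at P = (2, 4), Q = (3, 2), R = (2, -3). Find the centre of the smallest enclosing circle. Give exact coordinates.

(2, 0.5)

Side lengths²: PQ² = 5, PR² = 49, QR² = 26.
Since PR² = 49 ≥ 26 + 5 = 31, the angle opposite PR is not acute, so the smallest enclosing circle has PR as diameter.
Centre = midpoint of PR = (2, 0.5), r² = 49/4 = 12.25.
Centre = (2, 0.5).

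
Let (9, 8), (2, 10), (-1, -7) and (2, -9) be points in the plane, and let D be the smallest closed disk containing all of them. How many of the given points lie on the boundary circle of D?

3

A smallest enclosing disk is always determined by at most three of the input points on its boundary.
The minimum enclosing circle is determined by three boundary points: (9, 8), (2, 10), (2, -9).
Their circumcentre is (43/14, 0.5) with r² = 8957/98.
The farthest remaining point (-1, -7) is at distance² 7137/98 ≤ 8957/98.
The points at distance exactly r from the centre are (9, 8), (2, 10), (2, -9) — 3 points.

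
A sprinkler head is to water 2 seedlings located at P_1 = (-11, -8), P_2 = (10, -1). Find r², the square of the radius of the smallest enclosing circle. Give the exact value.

The smallest circle enclosing two points has them as diameter endpoints.
Centre = midpoint = (-0.5, -4.5); r² = |P_1P_2|²/4 = 490/4 = 122.5.

122.5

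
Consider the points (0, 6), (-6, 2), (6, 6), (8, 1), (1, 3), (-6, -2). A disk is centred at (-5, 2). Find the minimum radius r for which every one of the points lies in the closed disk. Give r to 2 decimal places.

The required radius is the distance from (-5, 2) to the farthest point.
Squared distances: 41, 1, 137, 170, 37, 17.
Maximum is 170, attained at (8, 1).
r = √170 ≈ 13.04.

13.04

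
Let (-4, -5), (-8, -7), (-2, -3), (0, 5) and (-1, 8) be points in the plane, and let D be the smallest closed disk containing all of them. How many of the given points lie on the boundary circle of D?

2

The farthest pair is (-8, -7)–(-1, 8) with squared distance 274. The circle on this segment as diameter has centre (-4.5, 0.5) and r² = 274/4 = 68.5.
Check (-4, -5): distance² to centre = 30.5 ≤ 68.5, so it lies inside.
All remaining points lie in this disk, and no smaller disk contains both endpoints, so this is the minimum enclosing circle.
The points at distance exactly r from the centre are (-8, -7), (-1, 8) — 2 points.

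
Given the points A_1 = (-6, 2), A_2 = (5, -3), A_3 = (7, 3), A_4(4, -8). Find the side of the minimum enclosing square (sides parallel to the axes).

The bounding box has width 13 and height 11.
An axis-aligned square enclosing the set must have side ≥ max(width, height).
So the minimum side is max(13, 11) = 13.

13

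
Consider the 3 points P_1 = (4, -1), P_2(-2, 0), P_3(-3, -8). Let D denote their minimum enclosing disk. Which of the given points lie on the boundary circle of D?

Side lengths²: P_1P_2² = 37, P_1P_3² = 98, P_2P_3² = 65.
Since P_1P_3² = 98 < 65 + 37 = 102, the triangle is acute, so the smallest enclosing circle is the circumcircle.
Circumcentre = (5/14, -61/14), r² = 2405/98.
The points at distance exactly r from the centre are P_1, P_2, P_3 — 3 points.

P_1, P_2, P_3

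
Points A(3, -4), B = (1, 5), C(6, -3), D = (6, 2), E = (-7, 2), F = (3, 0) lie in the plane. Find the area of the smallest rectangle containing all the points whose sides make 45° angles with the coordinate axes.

In coordinates u = x + y, v = x − y the rectangle is axis-aligned; the map (x,y)→(u,v) scales areas by 2.
u-values: -1, 6, 3, 8, -5, 3; range = 8 − (-5) = 13.
v-values: 7, -4, 9, 4, -9, 3; range = 9 − (-9) = 18.
Area = (13 × 18) / 2 = 117.

117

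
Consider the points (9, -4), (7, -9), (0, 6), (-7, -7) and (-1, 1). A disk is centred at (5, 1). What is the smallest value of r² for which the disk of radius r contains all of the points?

208

The required radius is the distance from (5, 1) to the farthest point.
Squared distances: 41, 104, 50, 208, 36.
Maximum is 208, attained at (-7, -7).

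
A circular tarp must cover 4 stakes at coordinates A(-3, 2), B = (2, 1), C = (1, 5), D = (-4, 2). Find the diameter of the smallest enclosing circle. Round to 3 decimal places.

The minimum enclosing circle is determined by three boundary points: B, C, D.
Their circumcentre is (-39/46, 111/46) with r² = 10693/1058.
The farthest remaining point A is at distance² 5081/1058 ≤ 10693/1058.
Diameter = 2r = 2√(10693/1058) ≈ 6.358.

6.358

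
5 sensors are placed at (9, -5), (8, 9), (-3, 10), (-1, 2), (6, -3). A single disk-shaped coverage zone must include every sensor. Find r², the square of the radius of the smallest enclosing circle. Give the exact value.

By Welzl's lemma the MEC is supported by two points (diametrically opposite) or three points (on a circumcircle).
The farthest pair is (9, -5)–(-3, 10) with squared distance 369. The circle on this segment as diameter has centre (3, 2.5) and r² = 369/4 = 92.25.
Check (8, 9): distance² to centre = 67.25 ≤ 92.25, so it lies inside.
All remaining points lie in this disk, and no smaller disk contains both endpoints, so this is the minimum enclosing circle.

92.25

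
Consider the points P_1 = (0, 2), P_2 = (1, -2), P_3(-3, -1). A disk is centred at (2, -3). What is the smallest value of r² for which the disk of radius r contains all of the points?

The required radius is the distance from (2, -3) to the farthest point.
Squared distances: 29, 2, 29.
Maximum is 29, attained at P_1.

29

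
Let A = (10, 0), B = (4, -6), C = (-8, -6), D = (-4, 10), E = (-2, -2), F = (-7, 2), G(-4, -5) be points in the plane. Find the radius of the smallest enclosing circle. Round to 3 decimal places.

A smallest enclosing disk is always determined by at most three of the input points on its boundary.
The minimum enclosing circle is determined by three boundary points: A, C, D.
Their circumcentre is (-2/11, 6/11) with r² = 12580/121.
The farthest remaining point B is at distance² 7300/121 ≤ 12580/121.
r = √(12580/121) ≈ 10.196.

10.196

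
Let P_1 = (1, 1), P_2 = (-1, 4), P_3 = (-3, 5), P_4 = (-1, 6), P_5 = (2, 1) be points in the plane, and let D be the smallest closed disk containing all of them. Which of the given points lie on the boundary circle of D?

P_3, P_5

By Welzl's lemma the MEC is supported by two points (diametrically opposite) or three points (on a circumcircle).
The farthest pair is P_3–P_5 with squared distance 41. The circle on this segment as diameter has centre (-0.5, 3) and r² = 41/4 = 10.25.
Check P_1: distance² to centre = 6.25 ≤ 10.25, so it lies inside.
All remaining points lie in this disk, and no smaller disk contains both endpoints, so this is the minimum enclosing circle.
The points at distance exactly r from the centre are P_3, P_5 — 2 points.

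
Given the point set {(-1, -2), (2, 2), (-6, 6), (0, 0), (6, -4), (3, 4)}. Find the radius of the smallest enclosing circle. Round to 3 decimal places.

The farthest pair is (-6, 6)–(6, -4) with squared distance 244. The circle on this segment as diameter has centre (0, 1) and r² = 244/4 = 61.
Check (-1, -2): distance² to centre = 10 ≤ 61, so it lies inside.
All remaining points lie in this disk, and no smaller disk contains both endpoints, so this is the minimum enclosing circle.
r = √61 ≈ 7.810.

7.810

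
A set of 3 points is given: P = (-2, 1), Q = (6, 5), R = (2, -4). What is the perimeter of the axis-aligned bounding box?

34

Width = max x − min x = 6 − (-2) = 8.
Height = max y − min y = 5 − (-4) = 9.
Perimeter = 2(8 + 9) = 34.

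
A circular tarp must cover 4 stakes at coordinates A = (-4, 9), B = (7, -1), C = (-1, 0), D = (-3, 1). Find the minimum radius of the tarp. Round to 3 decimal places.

The farthest pair is A–B with squared distance 221. The circle on this segment as diameter has centre (1.5, 4) and r² = 221/4 = 55.25.
Check C: distance² to centre = 22.25 ≤ 55.25, so it lies inside.
All remaining points lie in this disk, and no smaller disk contains both endpoints, so this is the minimum enclosing circle.
r = √(55.25) ≈ 7.433.

7.433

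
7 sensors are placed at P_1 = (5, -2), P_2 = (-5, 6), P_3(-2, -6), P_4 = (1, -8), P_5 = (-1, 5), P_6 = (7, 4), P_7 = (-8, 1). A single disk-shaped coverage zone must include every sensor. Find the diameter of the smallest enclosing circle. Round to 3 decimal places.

The minimum enclosing circle is determined by three boundary points: P_4, P_6, P_7.
Their circumcentre is (0, 0) with r² = 65.
The farthest remaining point P_2 is at distance² 61 ≤ 65.
Diameter = 2r = 2√65 ≈ 16.125.

16.125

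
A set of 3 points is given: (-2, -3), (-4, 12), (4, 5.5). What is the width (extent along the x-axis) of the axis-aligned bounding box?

max x = 4, min x = -4, so width = 8.

8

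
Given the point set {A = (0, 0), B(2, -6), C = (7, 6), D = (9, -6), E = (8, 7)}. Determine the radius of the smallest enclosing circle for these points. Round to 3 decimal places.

7.180

The minimum enclosing circle of a finite set is fixed by two of the points (as a diameter) or three (as a circumcircle).
The minimum enclosing circle is determined by three boundary points: B, D, E.
Their circumcentre is (5.5, 7/26) with r² = 17425/338.
The farthest remaining point C is at distance² 11861/338 ≤ 17425/338.
r = √(17425/338) ≈ 7.180.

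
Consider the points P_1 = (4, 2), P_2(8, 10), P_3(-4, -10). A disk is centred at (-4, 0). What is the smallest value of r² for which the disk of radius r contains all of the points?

The required radius is the distance from (-4, 0) to the farthest point.
Squared distances: 68, 244, 100.
Maximum is 244, attained at P_2.

244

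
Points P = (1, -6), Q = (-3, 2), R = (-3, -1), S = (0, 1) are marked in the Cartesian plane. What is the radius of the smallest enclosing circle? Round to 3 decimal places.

The farthest pair is P–Q with squared distance 80. The circle on this segment as diameter has centre (-1, -2) and r² = 80/4 = 20.
Check R: distance² to centre = 5 ≤ 20, so it lies inside.
All remaining points lie in this disk, and no smaller disk contains both endpoints, so this is the minimum enclosing circle.
r = √20 ≈ 4.472.

4.472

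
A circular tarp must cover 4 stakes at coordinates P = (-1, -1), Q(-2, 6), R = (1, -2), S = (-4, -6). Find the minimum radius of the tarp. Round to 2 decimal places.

6.08

The farthest pair is Q–S with squared distance 148. The circle on this segment as diameter has centre (-3, 0) and r² = 148/4 = 37.
Check P: distance² to centre = 5 ≤ 37, so it lies inside.
All remaining points lie in this disk, and no smaller disk contains both endpoints, so this is the minimum enclosing circle.
r = √37 ≈ 6.08.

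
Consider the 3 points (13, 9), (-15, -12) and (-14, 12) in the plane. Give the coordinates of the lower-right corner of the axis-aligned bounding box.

x-range [-15, 13], y-range [-12, 12].
The lower-right corner is (13, -12).

(13, -12)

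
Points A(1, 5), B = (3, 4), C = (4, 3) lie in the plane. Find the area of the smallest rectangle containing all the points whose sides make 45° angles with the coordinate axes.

2.5

In coordinates u = x + y, v = x − y the rectangle is axis-aligned; the map (x,y)→(u,v) scales areas by 2.
u-values: 6, 7, 7; range = 7 − 6 = 1.
v-values: -4, -1, 1; range = 1 − (-4) = 5.
Area = (1 × 5) / 2 = 2.5.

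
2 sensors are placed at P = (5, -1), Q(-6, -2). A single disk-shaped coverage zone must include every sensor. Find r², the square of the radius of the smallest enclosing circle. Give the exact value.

The smallest circle enclosing two points has them as diameter endpoints.
Centre = midpoint = (-0.5, -1.5); r² = |PQ|²/4 = 122/4 = 30.5.

30.5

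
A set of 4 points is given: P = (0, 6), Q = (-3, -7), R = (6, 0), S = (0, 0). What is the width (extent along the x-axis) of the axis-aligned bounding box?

9

max x = 6, min x = -3, so width = 9.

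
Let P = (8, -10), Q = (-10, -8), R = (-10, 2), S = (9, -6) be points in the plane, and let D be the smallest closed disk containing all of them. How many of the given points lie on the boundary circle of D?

2

By Welzl's lemma the MEC is supported by two points (diametrically opposite) or three points (on a circumcircle).
The farthest pair is P–R with squared distance 468. The circle on this segment as diameter has centre (-1, -4) and r² = 468/4 = 117.
Check Q: distance² to centre = 97 ≤ 117, so it lies inside.
All remaining points lie in this disk, and no smaller disk contains both endpoints, so this is the minimum enclosing circle.
The points at distance exactly r from the centre are P, R — 2 points.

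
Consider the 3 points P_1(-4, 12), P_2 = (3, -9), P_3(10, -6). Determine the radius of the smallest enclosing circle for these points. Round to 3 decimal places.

Side lengths²: P_1P_2² = 490, P_1P_3² = 520, P_2P_3² = 58.
Since P_1P_3² = 520 < 490 + 58 = 548, the triangle is acute, so the smallest enclosing circle is the circumcircle.
Circumcentre = (2.25, 29/12), r² = 9425/72.
r = √(9425/72) ≈ 11.441.

11.441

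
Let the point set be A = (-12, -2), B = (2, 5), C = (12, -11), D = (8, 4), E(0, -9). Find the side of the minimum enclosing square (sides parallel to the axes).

24

The bounding box has width 24 and height 16.
An axis-aligned square enclosing the set must have side ≥ max(width, height).
So the minimum side is max(24, 16) = 24.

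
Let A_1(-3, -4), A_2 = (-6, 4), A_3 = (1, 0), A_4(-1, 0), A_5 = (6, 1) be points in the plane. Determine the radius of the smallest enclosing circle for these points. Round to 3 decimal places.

The minimum enclosing circle of a finite set is fixed by two of the points (as a diameter) or three (as a circumcircle).
The minimum enclosing circle is determined by three boundary points: A_1, A_2, A_5.
Their circumcentre is (-13/58, 93/58) with r² = 65773/1682.
The farthest remaining point A_3 is at distance² 6845/1682 ≤ 65773/1682.
r = √(65773/1682) ≈ 6.253.

6.253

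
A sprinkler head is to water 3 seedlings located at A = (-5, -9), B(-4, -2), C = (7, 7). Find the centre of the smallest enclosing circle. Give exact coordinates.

Side lengths²: AB² = 50, AC² = 400, BC² = 202.
Since AC² = 400 ≥ 202 + 50 = 252, the angle opposite AC is not acute, so the smallest enclosing circle has AC as diameter.
Centre = midpoint of AC = (1, -1), r² = 400/4 = 100.
Centre = (1, -1).

(1, -1)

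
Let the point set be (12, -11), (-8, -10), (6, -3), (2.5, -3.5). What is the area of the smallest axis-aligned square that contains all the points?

The bounding box has width 20 and height 8.
An axis-aligned square enclosing the set must have side ≥ max(width, height).
So the minimum side is max(20, 8) = 20.
Area = 20² = 400.

400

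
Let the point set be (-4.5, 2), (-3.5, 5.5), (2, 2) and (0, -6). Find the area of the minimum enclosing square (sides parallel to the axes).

132.25

The bounding box has width 6.5 and height 11.5.
An axis-aligned square enclosing the set must have side ≥ max(width, height).
So the minimum side is max(6.5, 11.5) = 11.5.
Area = 11.5² = 132.25.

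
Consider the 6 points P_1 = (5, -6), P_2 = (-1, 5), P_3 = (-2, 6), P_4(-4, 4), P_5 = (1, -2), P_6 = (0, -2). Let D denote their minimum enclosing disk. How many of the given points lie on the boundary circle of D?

The farthest pair is P_1–P_3 with squared distance 193. The circle on this segment as diameter has centre (1.5, 0) and r² = 193/4 = 48.25.
Check P_2: distance² to centre = 31.25 ≤ 48.25, so it lies inside.
All remaining points lie in this disk, and no smaller disk contains both endpoints, so this is the minimum enclosing circle.
The points at distance exactly r from the centre are P_1, P_3 — 2 points.

2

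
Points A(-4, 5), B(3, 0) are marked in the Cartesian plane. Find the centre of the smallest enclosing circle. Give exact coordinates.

The smallest circle enclosing two points has them as diameter endpoints.
Centre = midpoint = (-0.5, 2.5); r² = |AB|²/4 = 74/4 = 18.5.
Centre = (-0.5, 2.5).

(-0.5, 2.5)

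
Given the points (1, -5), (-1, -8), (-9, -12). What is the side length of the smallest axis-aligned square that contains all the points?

10

The bounding box has width 10 and height 7.
An axis-aligned square enclosing the set must have side ≥ max(width, height).
So the minimum side is max(10, 7) = 10.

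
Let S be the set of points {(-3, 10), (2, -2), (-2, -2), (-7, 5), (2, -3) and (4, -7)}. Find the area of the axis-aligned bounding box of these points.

187

x ranges over [-7, 4], width 11.
y ranges over [-7, 10], height 17.
Area = 11 × 17 = 187.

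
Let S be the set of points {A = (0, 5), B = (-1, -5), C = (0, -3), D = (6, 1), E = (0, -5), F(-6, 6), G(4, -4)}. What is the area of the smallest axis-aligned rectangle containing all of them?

132

x ranges over [-6, 6], width 12.
y ranges over [-5, 6], height 11.
Area = 12 × 11 = 132.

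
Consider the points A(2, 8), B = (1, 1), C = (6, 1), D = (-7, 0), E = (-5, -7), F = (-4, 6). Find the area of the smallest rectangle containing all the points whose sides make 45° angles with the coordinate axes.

In coordinates u = x + y, v = x − y the rectangle is axis-aligned; the map (x,y)→(u,v) scales areas by 2.
u-values: 10, 2, 7, -7, -12, 2; range = 10 − (-12) = 22.
v-values: -6, 0, 5, -7, 2, -10; range = 5 − (-10) = 15.
Area = (22 × 15) / 2 = 165.

165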